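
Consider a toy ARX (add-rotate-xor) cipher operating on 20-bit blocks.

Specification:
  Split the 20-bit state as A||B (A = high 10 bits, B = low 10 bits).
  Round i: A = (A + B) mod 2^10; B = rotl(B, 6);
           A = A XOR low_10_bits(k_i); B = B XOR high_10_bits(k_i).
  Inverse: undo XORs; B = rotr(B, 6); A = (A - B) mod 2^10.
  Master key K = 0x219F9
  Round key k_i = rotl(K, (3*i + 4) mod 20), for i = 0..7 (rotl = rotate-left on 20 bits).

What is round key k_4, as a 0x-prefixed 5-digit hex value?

K = 0x219F9
k_0 = rotl(K, (3*0+4) mod 20) = rotl(K, 4) = 0x19F92
k_1 = rotl(K, (3*1+4) mod 20) = rotl(K, 7) = 0xCFC90
k_2 = rotl(K, (3*2+4) mod 20) = rotl(K, 10) = 0x7E486
k_3 = rotl(K, (3*3+4) mod 20) = rotl(K, 13) = 0xF2433
k_4 = rotl(K, (3*4+4) mod 20) = rotl(K, 16) = 0x9219F

0x9219F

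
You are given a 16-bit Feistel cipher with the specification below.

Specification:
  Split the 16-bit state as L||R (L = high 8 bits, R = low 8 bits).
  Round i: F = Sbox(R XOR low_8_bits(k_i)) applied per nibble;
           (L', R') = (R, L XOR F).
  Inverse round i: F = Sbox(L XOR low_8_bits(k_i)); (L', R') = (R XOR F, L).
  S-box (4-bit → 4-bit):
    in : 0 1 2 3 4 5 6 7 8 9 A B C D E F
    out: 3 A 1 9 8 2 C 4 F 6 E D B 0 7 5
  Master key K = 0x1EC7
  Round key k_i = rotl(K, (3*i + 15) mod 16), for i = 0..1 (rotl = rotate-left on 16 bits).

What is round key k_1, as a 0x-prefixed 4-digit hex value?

0x7B1C

K = 0x1EC7
k_0 = rotl(K, (3*0+15) mod 16) = rotl(K, 15) = 0x8F63
k_1 = rotl(K, (3*1+15) mod 16) = rotl(K, 2) = 0x7B1C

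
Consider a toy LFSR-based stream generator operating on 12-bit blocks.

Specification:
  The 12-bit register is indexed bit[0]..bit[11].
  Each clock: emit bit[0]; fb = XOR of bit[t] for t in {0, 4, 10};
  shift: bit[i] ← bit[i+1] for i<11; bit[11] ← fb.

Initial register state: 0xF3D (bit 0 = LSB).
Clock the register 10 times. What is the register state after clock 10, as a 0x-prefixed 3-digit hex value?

reg_0 = 0xF3D
clock 1: out=1, reg = 0xF9E
clock 2: out=0, reg = 0x7CF
clock 3: out=1, reg = 0x3E7
clock 4: out=1, reg = 0x9F3
clock 5: out=1, reg = 0x4F9
clock 6: out=1, reg = 0xA7C
clock 7: out=0, reg = 0xD3E
clock 8: out=0, reg = 0x69F
clock 9: out=1, reg = 0xB4F
clock 10: out=1, reg = 0xDA7

0xDA7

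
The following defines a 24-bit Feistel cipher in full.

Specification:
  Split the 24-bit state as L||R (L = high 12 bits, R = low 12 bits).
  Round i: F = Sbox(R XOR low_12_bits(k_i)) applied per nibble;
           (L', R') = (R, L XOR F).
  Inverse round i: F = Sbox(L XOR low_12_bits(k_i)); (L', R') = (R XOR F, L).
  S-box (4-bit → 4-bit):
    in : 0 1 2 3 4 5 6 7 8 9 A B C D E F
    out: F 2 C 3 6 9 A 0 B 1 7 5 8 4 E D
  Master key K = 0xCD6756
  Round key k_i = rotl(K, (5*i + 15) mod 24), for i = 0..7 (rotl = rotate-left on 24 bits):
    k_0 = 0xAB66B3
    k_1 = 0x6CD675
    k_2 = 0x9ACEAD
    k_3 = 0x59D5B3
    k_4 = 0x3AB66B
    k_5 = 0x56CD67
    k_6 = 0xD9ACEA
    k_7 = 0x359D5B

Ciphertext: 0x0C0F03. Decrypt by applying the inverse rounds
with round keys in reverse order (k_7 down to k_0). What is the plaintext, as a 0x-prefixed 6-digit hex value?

s_0 = ciphertext = 0x0C0F03
s_1 = InvRound(s_0, k_7) = 0xB160C0
s_2 = InvRound(s_1, k_6) = 0x018B16
s_3 = InvRound(s_2, k_5) = 0xF1B018
s_4 = InvRound(s_3, k_4) = 0x117F1B
s_5 = InvRound(s_4, k_3) = 0x96D117
s_6 = InvRound(s_5, k_2) = 0x19896D
s_7 = InvRound(s_6, k_1) = 0x989198
s_8 = InvRound(s_7, k_0) = 0xCAF989

0xCAF989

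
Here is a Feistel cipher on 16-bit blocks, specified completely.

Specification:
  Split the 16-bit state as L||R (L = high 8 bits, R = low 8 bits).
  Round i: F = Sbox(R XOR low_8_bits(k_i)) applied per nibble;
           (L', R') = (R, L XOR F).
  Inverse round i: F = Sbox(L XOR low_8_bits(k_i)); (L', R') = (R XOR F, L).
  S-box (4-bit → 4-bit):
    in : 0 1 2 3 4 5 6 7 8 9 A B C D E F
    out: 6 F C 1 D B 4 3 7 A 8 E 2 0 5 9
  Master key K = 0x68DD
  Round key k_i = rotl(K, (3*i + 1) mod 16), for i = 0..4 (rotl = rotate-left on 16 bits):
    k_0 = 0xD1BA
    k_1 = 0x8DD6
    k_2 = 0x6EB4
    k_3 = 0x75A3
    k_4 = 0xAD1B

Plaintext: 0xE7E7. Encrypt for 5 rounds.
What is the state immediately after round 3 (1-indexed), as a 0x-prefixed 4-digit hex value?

0x9895

s_0 = plaintext = 0xE7E7
s_1 = Round(s_0, k_0) = 0xE757
s_2 = Round(s_1, k_1) = 0x5798
s_3 = Round(s_2, k_2) = 0x9895
s_4 = Round(s_3, k_3) = 0x958C
s_5 = Round(s_4, k_4) = 0x8C36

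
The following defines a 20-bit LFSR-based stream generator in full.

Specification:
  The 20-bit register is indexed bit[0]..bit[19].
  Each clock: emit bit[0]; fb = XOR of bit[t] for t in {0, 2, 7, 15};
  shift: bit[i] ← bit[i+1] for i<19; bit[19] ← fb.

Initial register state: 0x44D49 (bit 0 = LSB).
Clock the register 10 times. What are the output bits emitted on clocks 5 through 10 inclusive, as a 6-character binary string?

001010

reg_0 = 0x44D49
clock 1: out=1, reg = 0xA26A4
clock 2: out=0, reg = 0x51352
clock 3: out=0, reg = 0x289A9
clock 4: out=1, reg = 0x944D4
clock 5: out=0, reg = 0x4A26A
clock 6: out=0, reg = 0xA5135
clock 7: out=1, reg = 0x5289A
clock 8: out=0, reg = 0xA944D
clock 9: out=1, reg = 0xD4A26
clock 10: out=0, reg = 0xEA513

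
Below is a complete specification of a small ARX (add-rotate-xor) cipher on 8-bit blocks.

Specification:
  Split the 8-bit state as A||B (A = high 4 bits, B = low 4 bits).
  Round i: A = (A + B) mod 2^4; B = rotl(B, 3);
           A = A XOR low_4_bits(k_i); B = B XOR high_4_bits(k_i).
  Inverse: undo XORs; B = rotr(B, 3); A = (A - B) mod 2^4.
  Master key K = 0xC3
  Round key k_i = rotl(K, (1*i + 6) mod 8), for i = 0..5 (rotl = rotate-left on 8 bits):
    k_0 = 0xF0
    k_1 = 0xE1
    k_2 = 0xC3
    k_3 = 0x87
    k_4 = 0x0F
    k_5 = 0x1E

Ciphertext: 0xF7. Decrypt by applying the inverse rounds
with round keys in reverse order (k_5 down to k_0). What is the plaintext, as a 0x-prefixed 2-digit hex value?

s_0 = ciphertext = 0xF7
s_1 = InvRound(s_0, k_5) = 0x5C
s_2 = InvRound(s_1, k_4) = 0x19
s_3 = InvRound(s_2, k_3) = 0x42
s_4 = InvRound(s_3, k_2) = 0xAD
s_5 = InvRound(s_4, k_1) = 0x56
s_6 = InvRound(s_5, k_0) = 0x23

0x23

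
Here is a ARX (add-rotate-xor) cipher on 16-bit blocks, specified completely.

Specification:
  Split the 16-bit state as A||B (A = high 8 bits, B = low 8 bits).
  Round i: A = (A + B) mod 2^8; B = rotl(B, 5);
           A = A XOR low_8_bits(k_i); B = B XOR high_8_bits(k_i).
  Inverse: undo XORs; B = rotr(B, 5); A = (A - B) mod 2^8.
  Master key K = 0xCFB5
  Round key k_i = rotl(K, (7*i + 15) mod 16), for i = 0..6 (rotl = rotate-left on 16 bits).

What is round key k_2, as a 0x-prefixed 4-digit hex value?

0xB9F6

K = 0xCFB5
k_0 = rotl(K, (7*0+15) mod 16) = rotl(K, 15) = 0xE7DA
k_1 = rotl(K, (7*1+15) mod 16) = rotl(K, 6) = 0xED73
k_2 = rotl(K, (7*2+15) mod 16) = rotl(K, 13) = 0xB9F6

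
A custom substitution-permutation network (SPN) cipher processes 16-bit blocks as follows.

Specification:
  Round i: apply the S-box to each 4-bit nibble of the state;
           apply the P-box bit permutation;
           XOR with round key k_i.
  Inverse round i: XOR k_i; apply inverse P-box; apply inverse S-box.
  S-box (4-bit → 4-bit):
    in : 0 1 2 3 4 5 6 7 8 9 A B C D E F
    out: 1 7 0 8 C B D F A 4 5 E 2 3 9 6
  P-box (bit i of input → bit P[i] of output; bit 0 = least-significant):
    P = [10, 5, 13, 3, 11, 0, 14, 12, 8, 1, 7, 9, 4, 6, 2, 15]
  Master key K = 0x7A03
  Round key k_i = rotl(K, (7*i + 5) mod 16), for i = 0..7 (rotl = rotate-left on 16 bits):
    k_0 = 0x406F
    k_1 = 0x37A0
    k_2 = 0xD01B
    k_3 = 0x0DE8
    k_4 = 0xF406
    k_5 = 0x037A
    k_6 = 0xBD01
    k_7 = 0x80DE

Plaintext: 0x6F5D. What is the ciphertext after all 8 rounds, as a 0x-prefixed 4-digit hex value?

0xA019

s_0 = plaintext = 0x6F5D
s_1 = Round(s_0, k_0) = 0xDCD8
s_2 = Round(s_1, k_1) = 0x3FDB
s_3 = Round(s_2, k_2) = 0x78B0
s_4 = Round(s_3, k_3) = 0xDBBF
s_5 = Round(s_4, k_4) = 0x86F5
s_6 = Round(s_5, k_5) = 0xC493
s_7 = Round(s_6, k_6) = 0xFFC9
s_8 = Round(s_7, k_7) = 0xA019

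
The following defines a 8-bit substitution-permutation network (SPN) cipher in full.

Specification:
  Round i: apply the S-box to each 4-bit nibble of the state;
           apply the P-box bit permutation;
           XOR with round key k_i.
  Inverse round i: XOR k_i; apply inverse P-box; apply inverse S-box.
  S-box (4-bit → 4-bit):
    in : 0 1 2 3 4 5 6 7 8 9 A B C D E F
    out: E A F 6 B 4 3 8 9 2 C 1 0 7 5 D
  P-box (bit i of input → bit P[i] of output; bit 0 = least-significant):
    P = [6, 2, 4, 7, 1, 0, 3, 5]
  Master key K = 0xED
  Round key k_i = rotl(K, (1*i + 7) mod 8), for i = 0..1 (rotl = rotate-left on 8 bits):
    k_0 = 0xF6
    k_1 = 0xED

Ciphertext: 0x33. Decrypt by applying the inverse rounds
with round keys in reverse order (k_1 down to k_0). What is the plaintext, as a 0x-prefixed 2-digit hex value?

0xC3

s_0 = ciphertext = 0x33
s_1 = InvRound(s_0, k_1) = 0xE2
s_2 = InvRound(s_1, k_0) = 0xC3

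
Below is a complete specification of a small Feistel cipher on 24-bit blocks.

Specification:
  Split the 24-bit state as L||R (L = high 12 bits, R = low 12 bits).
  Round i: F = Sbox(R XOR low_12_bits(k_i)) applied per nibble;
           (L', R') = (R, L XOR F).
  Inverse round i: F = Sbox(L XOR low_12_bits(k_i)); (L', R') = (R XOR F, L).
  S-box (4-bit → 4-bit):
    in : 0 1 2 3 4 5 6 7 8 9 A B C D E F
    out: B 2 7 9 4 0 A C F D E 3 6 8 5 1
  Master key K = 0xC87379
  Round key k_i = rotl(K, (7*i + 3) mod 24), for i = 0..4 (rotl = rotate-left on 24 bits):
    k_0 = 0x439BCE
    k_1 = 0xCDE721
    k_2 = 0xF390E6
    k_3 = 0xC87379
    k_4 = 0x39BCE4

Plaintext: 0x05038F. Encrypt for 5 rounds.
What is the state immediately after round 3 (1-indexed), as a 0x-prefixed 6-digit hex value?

s_0 = plaintext = 0x05038F
s_1 = Round(s_0, k_0) = 0x38FF12
s_2 = Round(s_1, k_1) = 0xF12C16
s_3 = Round(s_2, k_2) = 0xC16909
s_4 = Round(s_3, k_3) = 0x9092DD
s_5 = Round(s_4, k_4) = 0x2DDC94

0xC16909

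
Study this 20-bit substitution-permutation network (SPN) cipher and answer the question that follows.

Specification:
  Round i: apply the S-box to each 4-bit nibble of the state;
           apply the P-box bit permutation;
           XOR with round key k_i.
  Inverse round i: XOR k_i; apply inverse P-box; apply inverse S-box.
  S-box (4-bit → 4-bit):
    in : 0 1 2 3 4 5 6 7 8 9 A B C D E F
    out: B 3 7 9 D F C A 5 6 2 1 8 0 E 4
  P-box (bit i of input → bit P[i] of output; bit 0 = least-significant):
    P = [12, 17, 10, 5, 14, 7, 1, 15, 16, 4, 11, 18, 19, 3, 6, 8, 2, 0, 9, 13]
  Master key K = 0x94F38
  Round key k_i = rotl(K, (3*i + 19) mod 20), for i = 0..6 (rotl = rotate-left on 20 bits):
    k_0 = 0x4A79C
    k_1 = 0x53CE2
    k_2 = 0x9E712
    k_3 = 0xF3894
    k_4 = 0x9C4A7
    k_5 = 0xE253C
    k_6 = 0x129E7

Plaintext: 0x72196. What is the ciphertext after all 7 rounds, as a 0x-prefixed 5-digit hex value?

s_0 = plaintext = 0x72196
s_1 = Round(s_0, k_0) = 0xD8367
s_2 = Round(s_1, k_1) = 0xABC80
s_3 = Round(s_2, k_2) = 0x7B731
s_4 = Round(s_3, k_3) = 0x1C885
s_5 = Round(s_4, k_4) = 0xA9980
s_6 = Round(s_5, k_5) = 0xC7D47
s_7 = Round(s_6, k_6) = 0x3C8CD

0x3C8CD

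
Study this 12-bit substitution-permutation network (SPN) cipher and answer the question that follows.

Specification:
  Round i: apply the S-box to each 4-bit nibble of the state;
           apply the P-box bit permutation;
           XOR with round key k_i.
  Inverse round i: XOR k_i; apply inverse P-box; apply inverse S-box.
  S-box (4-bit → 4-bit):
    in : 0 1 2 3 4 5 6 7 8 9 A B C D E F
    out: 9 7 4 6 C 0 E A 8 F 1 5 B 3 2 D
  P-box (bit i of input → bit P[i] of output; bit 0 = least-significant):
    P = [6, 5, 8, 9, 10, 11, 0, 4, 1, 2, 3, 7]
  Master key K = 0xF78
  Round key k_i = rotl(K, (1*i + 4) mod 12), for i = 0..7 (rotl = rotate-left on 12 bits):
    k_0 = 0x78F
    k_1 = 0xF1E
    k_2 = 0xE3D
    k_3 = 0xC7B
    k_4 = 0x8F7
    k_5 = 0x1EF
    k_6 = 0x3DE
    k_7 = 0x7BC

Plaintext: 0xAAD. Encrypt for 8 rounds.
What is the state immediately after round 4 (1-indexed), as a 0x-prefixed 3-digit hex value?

s_0 = plaintext = 0xAAD
s_1 = Round(s_0, k_0) = 0x3ED
s_2 = Round(s_1, k_1) = 0x772
s_3 = Round(s_2, k_2) = 0x7A9
s_4 = Round(s_3, k_3) = 0xB9F
s_5 = Round(s_4, k_4) = 0x7AC
s_6 = Round(s_5, k_5) = 0x70B
s_7 = Round(s_6, k_6) = 0x60A
s_8 = Round(s_7, k_7) = 0x360

0xB9F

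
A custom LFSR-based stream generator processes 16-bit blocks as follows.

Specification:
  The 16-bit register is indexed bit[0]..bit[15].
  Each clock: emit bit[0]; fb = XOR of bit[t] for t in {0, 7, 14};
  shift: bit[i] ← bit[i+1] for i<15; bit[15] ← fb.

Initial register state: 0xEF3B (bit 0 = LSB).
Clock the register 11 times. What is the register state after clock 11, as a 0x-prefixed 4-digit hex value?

reg_0 = 0xEF3B
clock 1: out=1, reg = 0x779D
clock 2: out=1, reg = 0xBBCE
clock 3: out=0, reg = 0xDDE7
clock 4: out=1, reg = 0xEEF3
clock 5: out=1, reg = 0xF779
clock 6: out=1, reg = 0x7BBC
clock 7: out=0, reg = 0x3DDE
clock 8: out=0, reg = 0x9EEF
clock 9: out=1, reg = 0x4F77
clock 10: out=1, reg = 0x27BB
clock 11: out=1, reg = 0x13DD

0x13DD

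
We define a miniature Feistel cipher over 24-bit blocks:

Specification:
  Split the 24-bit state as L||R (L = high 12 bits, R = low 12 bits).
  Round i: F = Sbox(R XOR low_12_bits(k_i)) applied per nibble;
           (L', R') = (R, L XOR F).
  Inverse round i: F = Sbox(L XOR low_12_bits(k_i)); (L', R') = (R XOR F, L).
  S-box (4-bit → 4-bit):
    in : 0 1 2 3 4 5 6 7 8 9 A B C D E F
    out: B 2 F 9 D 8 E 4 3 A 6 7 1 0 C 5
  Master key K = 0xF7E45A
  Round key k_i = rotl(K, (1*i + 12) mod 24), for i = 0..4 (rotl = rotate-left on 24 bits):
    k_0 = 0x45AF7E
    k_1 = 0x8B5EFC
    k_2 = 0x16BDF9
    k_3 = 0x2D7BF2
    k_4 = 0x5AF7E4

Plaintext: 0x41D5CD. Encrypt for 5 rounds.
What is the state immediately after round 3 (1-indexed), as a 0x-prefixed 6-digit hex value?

s_0 = plaintext = 0x41D5CD
s_1 = Round(s_0, k_0) = 0x5CD264
s_2 = Round(s_1, k_1) = 0x26446E
s_3 = Round(s_2, k_2) = 0x46E8C0
s_4 = Round(s_3, k_3) = 0x8C0DF1
s_5 = Round(s_4, k_4) = 0xDF1EE8

0x46E8C0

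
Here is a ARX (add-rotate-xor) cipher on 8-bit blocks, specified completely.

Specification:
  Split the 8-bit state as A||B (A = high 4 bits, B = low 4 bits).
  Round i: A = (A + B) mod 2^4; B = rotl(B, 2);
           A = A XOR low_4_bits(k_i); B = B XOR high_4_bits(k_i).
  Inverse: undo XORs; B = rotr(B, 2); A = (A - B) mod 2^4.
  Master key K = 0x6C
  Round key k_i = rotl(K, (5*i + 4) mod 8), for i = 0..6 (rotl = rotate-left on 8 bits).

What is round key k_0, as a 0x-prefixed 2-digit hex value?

0xC6

K = 0x6C
k_0 = rotl(K, (5*0+4) mod 8) = rotl(K, 4) = 0xC6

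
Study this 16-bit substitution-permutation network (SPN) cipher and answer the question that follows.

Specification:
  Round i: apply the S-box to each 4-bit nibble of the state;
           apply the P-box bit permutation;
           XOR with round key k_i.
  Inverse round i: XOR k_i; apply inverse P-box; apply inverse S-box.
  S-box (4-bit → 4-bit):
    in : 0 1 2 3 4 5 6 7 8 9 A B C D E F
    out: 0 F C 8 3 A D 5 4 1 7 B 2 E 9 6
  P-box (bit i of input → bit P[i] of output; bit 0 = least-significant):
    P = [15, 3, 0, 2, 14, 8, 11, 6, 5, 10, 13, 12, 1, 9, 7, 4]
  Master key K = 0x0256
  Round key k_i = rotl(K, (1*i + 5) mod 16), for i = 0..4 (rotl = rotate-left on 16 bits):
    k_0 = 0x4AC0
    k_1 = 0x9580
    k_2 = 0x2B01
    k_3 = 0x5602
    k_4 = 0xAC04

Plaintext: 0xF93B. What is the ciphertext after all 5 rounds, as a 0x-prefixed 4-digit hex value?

0x7BB7

s_0 = plaintext = 0xF93B
s_1 = Round(s_0, k_0) = 0xC82C
s_2 = Round(s_1, k_1) = 0xBFC8
s_3 = Round(s_2, k_2) = 0x0C12
s_4 = Round(s_3, k_3) = 0x1B47
s_5 = Round(s_4, k_4) = 0x7BB7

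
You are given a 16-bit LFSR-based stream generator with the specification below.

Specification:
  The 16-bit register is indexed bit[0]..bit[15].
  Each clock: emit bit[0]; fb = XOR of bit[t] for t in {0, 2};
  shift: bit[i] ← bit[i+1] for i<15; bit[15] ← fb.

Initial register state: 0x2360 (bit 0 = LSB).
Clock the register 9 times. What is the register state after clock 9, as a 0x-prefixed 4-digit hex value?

reg_0 = 0x2360
clock 1: out=0, reg = 0x11B0
clock 2: out=0, reg = 0x08D8
clock 3: out=0, reg = 0x046C
clock 4: out=0, reg = 0x8236
clock 5: out=0, reg = 0xC11B
clock 6: out=1, reg = 0xE08D
clock 7: out=1, reg = 0x7046
clock 8: out=0, reg = 0xB823
clock 9: out=1, reg = 0xDC11

0xDC11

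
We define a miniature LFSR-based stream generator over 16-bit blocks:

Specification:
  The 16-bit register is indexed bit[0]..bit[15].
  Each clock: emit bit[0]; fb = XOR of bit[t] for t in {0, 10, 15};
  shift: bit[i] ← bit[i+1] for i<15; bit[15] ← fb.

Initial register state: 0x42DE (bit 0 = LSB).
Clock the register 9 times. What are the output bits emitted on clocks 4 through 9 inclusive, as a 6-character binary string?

reg_0 = 0x42DE
clock 1: out=0, reg = 0x216F
clock 2: out=1, reg = 0x90B7
clock 3: out=1, reg = 0x485B
clock 4: out=1, reg = 0xA42D
clock 5: out=1, reg = 0xD216
clock 6: out=0, reg = 0xE90B
clock 7: out=1, reg = 0x7485
clock 8: out=1, reg = 0x3A42
clock 9: out=0, reg = 0x1D21

110110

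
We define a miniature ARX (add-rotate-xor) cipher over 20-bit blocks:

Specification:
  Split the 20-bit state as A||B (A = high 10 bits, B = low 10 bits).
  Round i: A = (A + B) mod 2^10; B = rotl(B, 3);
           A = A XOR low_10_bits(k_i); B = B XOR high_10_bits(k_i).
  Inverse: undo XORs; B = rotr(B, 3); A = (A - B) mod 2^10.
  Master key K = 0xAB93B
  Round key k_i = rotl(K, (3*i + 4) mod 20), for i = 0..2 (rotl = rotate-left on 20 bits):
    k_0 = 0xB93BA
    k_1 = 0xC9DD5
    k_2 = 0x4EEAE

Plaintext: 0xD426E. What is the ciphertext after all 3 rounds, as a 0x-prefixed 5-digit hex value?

0xD2C1C

s_0 = plaintext = 0xD426E
s_1 = Round(s_0, k_0) = 0x81190
s_2 = Round(s_1, k_1) = 0x907A4
s_3 = Round(s_2, k_2) = 0xD2C1C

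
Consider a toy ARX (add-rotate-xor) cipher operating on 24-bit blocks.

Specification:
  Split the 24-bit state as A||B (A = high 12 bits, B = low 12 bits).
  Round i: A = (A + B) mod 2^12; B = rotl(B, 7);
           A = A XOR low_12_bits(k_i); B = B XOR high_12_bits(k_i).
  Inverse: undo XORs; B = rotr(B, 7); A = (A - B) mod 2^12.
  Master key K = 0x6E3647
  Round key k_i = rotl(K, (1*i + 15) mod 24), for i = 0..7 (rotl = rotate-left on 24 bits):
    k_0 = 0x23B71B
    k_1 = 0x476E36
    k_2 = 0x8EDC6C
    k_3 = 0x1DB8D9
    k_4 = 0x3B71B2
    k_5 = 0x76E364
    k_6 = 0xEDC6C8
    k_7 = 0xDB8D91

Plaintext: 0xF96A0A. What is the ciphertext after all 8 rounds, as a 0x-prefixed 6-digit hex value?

s_0 = plaintext = 0xF96A0A
s_1 = Round(s_0, k_0) = 0xEBB76B
s_2 = Round(s_1, k_1) = 0x8101CD
s_3 = Round(s_2, k_2) = 0x5B1E63
s_4 = Round(s_3, k_3) = 0xCCD028
s_5 = Round(s_4, k_4) = 0xD477B6
s_6 = Round(s_5, k_5) = 0x799C53
s_7 = Round(s_6, k_6) = 0x52473E
s_8 = Round(s_7, k_7) = 0x1F3281

0x1F3281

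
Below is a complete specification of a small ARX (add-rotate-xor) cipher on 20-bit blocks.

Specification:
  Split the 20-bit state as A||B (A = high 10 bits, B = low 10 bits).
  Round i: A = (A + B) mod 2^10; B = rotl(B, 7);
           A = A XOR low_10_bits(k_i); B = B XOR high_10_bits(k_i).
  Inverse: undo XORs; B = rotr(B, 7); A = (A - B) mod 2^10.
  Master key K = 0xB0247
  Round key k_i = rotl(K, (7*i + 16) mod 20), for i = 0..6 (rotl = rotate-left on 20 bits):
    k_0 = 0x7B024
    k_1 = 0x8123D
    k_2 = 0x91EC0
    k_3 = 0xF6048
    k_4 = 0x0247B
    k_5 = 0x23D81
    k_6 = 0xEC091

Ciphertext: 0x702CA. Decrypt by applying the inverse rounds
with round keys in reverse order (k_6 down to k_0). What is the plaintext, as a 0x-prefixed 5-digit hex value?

s_0 = ciphertext = 0x702CA
s_1 = InvRound(s_0, k_6) = 0x5FFD2
s_2 = InvRound(s_1, k_5) = 0x842EE
s_3 = InvRound(s_2, k_4) = 0xCBB3D
s_4 = InvRound(s_3, k_3) = 0x0F729
s_5 = InvRound(s_4, k_2) = 0xE2F72
s_6 = InvRound(s_5, k_1) = 0x813B2
s_7 = InvRound(s_6, k_0) = 0xCB2F4

0xCB2F4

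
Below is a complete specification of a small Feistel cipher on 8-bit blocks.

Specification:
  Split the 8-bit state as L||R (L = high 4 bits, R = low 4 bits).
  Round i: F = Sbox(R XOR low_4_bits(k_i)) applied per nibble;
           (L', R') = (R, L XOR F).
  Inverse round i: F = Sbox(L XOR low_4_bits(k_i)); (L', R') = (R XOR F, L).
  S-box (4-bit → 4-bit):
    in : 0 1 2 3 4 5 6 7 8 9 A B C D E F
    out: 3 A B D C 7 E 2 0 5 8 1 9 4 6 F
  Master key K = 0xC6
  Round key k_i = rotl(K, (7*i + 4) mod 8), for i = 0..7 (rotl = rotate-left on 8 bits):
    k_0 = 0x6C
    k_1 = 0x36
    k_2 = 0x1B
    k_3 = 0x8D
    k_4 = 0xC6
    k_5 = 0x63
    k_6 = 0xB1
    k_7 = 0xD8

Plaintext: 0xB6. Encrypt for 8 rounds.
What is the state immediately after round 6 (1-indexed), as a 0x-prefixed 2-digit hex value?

s_0 = plaintext = 0xB6
s_1 = Round(s_0, k_0) = 0x63
s_2 = Round(s_1, k_1) = 0x31
s_3 = Round(s_2, k_2) = 0x1B
s_4 = Round(s_3, k_3) = 0xBF
s_5 = Round(s_4, k_4) = 0xFE
s_6 = Round(s_5, k_5) = 0xEB
s_7 = Round(s_6, k_6) = 0xB6
s_8 = Round(s_7, k_7) = 0x6D

0xEB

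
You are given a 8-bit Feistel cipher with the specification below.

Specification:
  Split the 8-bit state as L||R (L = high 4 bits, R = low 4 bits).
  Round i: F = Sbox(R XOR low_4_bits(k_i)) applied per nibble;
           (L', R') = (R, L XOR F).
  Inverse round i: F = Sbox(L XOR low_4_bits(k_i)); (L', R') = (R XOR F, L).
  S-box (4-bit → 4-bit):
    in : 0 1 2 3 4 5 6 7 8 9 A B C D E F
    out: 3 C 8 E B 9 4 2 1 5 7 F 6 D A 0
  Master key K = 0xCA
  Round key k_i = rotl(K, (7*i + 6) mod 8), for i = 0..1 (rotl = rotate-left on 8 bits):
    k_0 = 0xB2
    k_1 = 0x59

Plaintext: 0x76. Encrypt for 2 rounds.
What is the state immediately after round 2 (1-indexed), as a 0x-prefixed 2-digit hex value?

s_0 = plaintext = 0x76
s_1 = Round(s_0, k_0) = 0x6C
s_2 = Round(s_1, k_1) = 0xCF

0xCF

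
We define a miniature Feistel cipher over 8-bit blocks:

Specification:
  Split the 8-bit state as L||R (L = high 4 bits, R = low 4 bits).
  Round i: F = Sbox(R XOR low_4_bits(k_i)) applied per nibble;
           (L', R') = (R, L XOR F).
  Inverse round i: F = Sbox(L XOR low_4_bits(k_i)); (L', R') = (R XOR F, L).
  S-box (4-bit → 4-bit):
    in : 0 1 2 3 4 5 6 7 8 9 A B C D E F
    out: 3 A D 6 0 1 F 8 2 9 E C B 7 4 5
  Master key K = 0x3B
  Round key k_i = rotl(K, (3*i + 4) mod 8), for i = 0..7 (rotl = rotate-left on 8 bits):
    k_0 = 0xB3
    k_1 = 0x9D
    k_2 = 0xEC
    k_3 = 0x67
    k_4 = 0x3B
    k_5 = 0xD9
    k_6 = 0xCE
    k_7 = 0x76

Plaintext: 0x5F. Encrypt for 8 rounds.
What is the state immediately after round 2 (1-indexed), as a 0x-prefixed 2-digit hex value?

s_0 = plaintext = 0x5F
s_1 = Round(s_0, k_0) = 0xFE
s_2 = Round(s_1, k_1) = 0xE9
s_3 = Round(s_2, k_2) = 0x9F
s_4 = Round(s_3, k_3) = 0xFB
s_5 = Round(s_4, k_4) = 0xBC
s_6 = Round(s_5, k_5) = 0xCA
s_7 = Round(s_6, k_6) = 0xAC
s_8 = Round(s_7, k_7) = 0xC4

0xE9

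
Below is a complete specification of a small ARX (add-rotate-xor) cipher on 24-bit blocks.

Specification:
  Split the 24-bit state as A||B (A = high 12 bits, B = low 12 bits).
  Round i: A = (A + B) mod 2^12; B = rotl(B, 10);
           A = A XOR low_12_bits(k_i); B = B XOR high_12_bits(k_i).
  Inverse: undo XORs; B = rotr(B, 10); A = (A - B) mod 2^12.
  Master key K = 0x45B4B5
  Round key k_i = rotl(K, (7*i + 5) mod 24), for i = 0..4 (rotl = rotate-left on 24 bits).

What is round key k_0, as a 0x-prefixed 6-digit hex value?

0xB696A8

K = 0x45B4B5
k_0 = rotl(K, (7*0+5) mod 24) = rotl(K, 5) = 0xB696A8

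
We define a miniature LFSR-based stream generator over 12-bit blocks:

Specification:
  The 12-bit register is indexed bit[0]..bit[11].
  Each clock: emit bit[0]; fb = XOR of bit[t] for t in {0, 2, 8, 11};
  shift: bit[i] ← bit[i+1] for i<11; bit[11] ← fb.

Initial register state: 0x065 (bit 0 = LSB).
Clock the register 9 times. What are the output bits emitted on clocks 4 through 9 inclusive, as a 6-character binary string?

001100

reg_0 = 0x065
clock 1: out=1, reg = 0x032
clock 2: out=0, reg = 0x019
clock 3: out=1, reg = 0x80C
clock 4: out=0, reg = 0x406
clock 5: out=0, reg = 0xA03
clock 6: out=1, reg = 0x501
clock 7: out=1, reg = 0x280
clock 8: out=0, reg = 0x140
clock 9: out=0, reg = 0x8A0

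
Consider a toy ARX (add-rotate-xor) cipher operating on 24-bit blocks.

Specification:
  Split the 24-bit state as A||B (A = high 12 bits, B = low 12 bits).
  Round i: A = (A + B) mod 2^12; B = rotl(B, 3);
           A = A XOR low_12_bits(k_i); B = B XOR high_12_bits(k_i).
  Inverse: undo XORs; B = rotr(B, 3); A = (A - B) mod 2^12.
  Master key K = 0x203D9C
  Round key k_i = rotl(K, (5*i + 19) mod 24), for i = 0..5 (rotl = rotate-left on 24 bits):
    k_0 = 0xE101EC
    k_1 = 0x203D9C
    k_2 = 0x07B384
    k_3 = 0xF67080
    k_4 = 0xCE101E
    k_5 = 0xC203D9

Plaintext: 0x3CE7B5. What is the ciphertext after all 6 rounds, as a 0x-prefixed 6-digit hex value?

s_0 = plaintext = 0x3CE7B5
s_1 = Round(s_0, k_0) = 0xA6F3BB
s_2 = Round(s_1, k_1) = 0x3B6FDA
s_3 = Round(s_2, k_2) = 0x014EAC
s_4 = Round(s_3, k_3) = 0xE40A00
s_5 = Round(s_4, k_4) = 0x85ECE4
s_6 = Round(s_5, k_5) = 0x69BB06

0x69BB06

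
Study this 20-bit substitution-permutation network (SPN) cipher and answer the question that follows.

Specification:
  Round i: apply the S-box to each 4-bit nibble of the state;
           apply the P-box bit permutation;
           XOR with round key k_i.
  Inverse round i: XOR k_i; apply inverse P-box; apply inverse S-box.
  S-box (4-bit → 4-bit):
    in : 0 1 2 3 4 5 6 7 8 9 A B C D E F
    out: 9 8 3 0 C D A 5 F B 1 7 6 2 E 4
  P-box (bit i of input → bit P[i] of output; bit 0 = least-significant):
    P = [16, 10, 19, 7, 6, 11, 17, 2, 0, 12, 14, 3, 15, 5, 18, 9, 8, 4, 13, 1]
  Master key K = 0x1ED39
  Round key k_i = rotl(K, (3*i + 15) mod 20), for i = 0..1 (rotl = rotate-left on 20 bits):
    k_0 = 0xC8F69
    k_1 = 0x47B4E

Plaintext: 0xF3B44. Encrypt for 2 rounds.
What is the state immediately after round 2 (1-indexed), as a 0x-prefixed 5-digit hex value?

0xA3758

s_0 = plaintext = 0xF3B44
s_1 = Round(s_0, k_0) = 0x6FFEC
s_2 = Round(s_1, k_1) = 0xA3758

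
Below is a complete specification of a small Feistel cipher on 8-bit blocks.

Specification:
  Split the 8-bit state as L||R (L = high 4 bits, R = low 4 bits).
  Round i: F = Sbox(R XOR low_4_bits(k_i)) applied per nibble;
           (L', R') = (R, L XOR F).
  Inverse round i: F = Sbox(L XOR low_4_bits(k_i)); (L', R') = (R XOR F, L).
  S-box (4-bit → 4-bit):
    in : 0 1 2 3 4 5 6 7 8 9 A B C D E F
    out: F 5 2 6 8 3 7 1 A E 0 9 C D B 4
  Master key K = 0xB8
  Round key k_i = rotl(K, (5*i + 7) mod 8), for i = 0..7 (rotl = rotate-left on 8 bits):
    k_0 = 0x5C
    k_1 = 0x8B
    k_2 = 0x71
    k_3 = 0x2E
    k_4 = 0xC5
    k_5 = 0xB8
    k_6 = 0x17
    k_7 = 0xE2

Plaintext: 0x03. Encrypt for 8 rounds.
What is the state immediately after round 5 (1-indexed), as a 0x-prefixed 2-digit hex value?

0xA7

s_0 = plaintext = 0x03
s_1 = Round(s_0, k_0) = 0x34
s_2 = Round(s_1, k_1) = 0x47
s_3 = Round(s_2, k_2) = 0x73
s_4 = Round(s_3, k_3) = 0x3A
s_5 = Round(s_4, k_4) = 0xA7
s_6 = Round(s_5, k_5) = 0x7E
s_7 = Round(s_6, k_6) = 0xE9
s_8 = Round(s_7, k_7) = 0x97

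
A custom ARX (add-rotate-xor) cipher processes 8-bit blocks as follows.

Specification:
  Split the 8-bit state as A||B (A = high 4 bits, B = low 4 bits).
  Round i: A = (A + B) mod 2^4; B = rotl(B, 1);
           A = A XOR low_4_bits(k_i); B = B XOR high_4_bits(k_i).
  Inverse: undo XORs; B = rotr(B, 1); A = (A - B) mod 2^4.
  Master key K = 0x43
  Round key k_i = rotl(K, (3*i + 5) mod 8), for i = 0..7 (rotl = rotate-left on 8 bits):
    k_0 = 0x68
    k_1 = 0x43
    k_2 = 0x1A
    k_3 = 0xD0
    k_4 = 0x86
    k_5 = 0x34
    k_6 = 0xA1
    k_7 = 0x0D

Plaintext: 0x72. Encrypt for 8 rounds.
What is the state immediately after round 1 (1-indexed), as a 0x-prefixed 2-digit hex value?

0x12

s_0 = plaintext = 0x72
s_1 = Round(s_0, k_0) = 0x12
s_2 = Round(s_1, k_1) = 0x00
s_3 = Round(s_2, k_2) = 0xA1
s_4 = Round(s_3, k_3) = 0xBF
s_5 = Round(s_4, k_4) = 0xC7
s_6 = Round(s_5, k_5) = 0x7D
s_7 = Round(s_6, k_6) = 0x51
s_8 = Round(s_7, k_7) = 0xB2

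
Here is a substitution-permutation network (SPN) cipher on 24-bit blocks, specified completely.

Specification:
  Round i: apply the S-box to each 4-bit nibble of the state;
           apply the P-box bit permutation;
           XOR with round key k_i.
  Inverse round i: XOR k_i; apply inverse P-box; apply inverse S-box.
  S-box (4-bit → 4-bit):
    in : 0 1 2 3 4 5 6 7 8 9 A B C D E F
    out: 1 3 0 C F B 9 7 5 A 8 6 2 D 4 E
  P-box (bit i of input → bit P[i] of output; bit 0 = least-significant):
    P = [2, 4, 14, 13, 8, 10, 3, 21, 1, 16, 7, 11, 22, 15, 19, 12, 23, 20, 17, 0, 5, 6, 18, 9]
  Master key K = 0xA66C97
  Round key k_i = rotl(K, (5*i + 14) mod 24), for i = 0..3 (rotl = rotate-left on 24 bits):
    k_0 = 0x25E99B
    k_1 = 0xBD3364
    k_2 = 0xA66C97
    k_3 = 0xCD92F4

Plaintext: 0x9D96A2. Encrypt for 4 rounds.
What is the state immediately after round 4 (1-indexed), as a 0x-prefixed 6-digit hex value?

0x6714FC

s_0 = plaintext = 0x9D96A2
s_1 = Round(s_0, k_0) = 0x8773D8
s_2 = Round(s_1, k_1) = 0x43FAC8
s_3 = Round(s_2, k_2) = 0xA8B2F2
s_4 = Round(s_3, k_3) = 0x6714FC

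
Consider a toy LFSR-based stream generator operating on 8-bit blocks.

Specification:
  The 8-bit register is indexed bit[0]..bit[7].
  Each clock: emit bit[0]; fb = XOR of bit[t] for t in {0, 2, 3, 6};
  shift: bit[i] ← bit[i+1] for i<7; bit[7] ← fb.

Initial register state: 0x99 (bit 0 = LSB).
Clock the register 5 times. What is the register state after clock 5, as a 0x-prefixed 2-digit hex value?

reg_0 = 0x99
clock 1: out=1, reg = 0x4C
clock 2: out=0, reg = 0xA6
clock 3: out=0, reg = 0xD3
clock 4: out=1, reg = 0x69
clock 5: out=1, reg = 0xB4

0xB4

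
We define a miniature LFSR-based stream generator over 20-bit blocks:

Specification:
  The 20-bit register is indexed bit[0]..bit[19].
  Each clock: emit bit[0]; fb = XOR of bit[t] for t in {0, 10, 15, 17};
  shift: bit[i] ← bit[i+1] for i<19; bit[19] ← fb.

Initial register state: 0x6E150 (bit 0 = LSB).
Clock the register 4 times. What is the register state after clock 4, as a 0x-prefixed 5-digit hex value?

reg_0 = 0x6E150
clock 1: out=0, reg = 0x370A8
clock 2: out=0, reg = 0x9B854
clock 3: out=0, reg = 0xCDC2A
clock 4: out=0, reg = 0x66E15

0x66E15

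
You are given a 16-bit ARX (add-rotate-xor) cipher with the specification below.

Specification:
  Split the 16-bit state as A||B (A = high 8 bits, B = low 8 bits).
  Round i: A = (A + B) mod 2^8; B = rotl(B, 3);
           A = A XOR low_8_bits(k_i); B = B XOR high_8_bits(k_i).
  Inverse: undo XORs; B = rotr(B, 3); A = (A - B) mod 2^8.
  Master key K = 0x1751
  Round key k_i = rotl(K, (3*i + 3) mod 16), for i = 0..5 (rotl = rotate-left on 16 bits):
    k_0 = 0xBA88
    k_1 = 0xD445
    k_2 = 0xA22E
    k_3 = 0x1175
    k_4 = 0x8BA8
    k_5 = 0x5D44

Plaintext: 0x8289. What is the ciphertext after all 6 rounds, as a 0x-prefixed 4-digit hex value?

0x8436

s_0 = plaintext = 0x8289
s_1 = Round(s_0, k_0) = 0x83F6
s_2 = Round(s_1, k_1) = 0x3C63
s_3 = Round(s_2, k_2) = 0xB1B9
s_4 = Round(s_3, k_3) = 0x1FDC
s_5 = Round(s_4, k_4) = 0x536D
s_6 = Round(s_5, k_5) = 0x8436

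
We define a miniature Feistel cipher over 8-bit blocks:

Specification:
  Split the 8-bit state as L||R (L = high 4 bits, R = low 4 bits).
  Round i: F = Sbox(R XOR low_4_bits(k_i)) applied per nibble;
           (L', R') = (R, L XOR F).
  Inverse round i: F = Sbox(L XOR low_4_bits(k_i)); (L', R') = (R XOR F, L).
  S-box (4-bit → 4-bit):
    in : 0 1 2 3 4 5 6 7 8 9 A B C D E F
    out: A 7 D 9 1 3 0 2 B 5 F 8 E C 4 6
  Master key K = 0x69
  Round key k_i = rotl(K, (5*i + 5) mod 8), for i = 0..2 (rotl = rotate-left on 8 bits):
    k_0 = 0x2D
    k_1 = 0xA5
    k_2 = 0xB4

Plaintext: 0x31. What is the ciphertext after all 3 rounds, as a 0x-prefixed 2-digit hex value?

s_0 = plaintext = 0x31
s_1 = Round(s_0, k_0) = 0x1D
s_2 = Round(s_1, k_1) = 0xDA
s_3 = Round(s_2, k_2) = 0xA9

0xA9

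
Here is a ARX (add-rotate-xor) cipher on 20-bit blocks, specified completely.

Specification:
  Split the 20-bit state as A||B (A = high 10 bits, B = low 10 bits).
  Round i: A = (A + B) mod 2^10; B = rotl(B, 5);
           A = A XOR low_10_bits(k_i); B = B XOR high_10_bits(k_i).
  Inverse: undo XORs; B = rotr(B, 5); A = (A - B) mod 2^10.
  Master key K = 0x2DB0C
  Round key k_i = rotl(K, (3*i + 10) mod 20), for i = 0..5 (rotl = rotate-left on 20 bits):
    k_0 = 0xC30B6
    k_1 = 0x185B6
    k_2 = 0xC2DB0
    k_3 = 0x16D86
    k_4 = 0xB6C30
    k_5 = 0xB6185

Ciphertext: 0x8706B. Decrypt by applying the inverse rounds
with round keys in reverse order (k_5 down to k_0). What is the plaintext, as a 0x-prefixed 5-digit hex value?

s_0 = ciphertext = 0x8706B
s_1 = InvRound(s_0, k_5) = 0x49275
s_2 = InvRound(s_1, k_4) = 0xD3DC5
s_3 = InvRound(s_2, k_3) = 0xBF7CC
s_4 = InvRound(s_3, k_2) = 0x99CE6
s_5 = InvRound(s_4, k_1) = 0xBB4E4
s_6 = InvRound(s_5, k_0) = 0x4F11F

0x4F11F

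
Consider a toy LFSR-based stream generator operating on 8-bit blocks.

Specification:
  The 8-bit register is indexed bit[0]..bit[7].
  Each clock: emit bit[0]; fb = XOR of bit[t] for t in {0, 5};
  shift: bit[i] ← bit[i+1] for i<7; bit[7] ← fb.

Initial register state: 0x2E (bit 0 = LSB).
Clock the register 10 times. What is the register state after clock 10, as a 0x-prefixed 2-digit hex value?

reg_0 = 0x2E
clock 1: out=0, reg = 0x97
clock 2: out=1, reg = 0xCB
clock 3: out=1, reg = 0xE5
clock 4: out=1, reg = 0x72
clock 5: out=0, reg = 0xB9
clock 6: out=1, reg = 0x5C
clock 7: out=0, reg = 0x2E
clock 8: out=0, reg = 0x97
clock 9: out=1, reg = 0xCB
clock 10: out=1, reg = 0xE5

0xE5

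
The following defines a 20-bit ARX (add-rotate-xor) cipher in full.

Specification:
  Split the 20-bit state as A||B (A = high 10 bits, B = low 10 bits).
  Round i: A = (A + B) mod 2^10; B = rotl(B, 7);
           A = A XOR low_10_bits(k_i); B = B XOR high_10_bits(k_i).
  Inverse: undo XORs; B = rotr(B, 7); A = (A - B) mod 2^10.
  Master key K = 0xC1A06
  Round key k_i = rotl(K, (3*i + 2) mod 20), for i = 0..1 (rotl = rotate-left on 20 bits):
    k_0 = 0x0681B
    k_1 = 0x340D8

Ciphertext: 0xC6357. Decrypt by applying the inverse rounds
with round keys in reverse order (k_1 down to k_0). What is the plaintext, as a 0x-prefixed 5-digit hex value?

s_0 = ciphertext = 0xC6357
s_1 = InvRound(s_0, k_1) = 0xE043F
s_2 = InvRound(s_1, k_0) = 0x9C928

0x9C928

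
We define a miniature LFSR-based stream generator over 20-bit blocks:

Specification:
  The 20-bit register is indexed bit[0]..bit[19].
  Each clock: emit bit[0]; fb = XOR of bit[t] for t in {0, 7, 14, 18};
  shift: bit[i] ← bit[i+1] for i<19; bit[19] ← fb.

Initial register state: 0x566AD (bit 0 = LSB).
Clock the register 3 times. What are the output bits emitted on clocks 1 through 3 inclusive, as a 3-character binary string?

reg_0 = 0x566AD
clock 1: out=1, reg = 0x2B356
clock 2: out=0, reg = 0x159AB
clock 3: out=1, reg = 0x8ACD5

101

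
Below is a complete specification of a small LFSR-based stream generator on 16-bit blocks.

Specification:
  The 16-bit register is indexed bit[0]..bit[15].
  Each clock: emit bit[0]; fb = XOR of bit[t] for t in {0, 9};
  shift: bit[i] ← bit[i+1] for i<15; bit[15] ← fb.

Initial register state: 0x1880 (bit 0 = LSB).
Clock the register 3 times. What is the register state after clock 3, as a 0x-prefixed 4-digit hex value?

reg_0 = 0x1880
clock 1: out=0, reg = 0x0C40
clock 2: out=0, reg = 0x0620
clock 3: out=0, reg = 0x8310

0x8310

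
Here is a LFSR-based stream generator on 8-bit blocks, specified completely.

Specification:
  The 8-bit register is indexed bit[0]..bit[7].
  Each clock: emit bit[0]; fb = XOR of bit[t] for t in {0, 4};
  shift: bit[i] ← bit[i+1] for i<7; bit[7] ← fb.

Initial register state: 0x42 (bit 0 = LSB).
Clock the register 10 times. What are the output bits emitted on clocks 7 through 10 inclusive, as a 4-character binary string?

1001

reg_0 = 0x42
clock 1: out=0, reg = 0x21
clock 2: out=1, reg = 0x90
clock 3: out=0, reg = 0xC8
clock 4: out=0, reg = 0x64
clock 5: out=0, reg = 0x32
clock 6: out=0, reg = 0x99
clock 7: out=1, reg = 0x4C
clock 8: out=0, reg = 0x26
clock 9: out=0, reg = 0x13
clock 10: out=1, reg = 0x09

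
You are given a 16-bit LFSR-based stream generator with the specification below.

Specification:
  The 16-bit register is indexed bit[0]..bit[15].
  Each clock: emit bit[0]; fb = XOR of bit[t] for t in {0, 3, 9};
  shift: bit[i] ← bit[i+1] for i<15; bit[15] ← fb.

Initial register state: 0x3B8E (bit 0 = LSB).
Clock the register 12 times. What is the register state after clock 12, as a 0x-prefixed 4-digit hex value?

reg_0 = 0x3B8E
clock 1: out=0, reg = 0x1DC7
clock 2: out=1, reg = 0x8EE3
clock 3: out=1, reg = 0x4771
clock 4: out=1, reg = 0x23B8
clock 5: out=0, reg = 0x11DC
clock 6: out=0, reg = 0x88EE
clock 7: out=0, reg = 0xC477
clock 8: out=1, reg = 0xE23B
clock 9: out=1, reg = 0xF11D
clock 10: out=1, reg = 0x788E
clock 11: out=0, reg = 0xBC47
clock 12: out=1, reg = 0xDE23

0xDE23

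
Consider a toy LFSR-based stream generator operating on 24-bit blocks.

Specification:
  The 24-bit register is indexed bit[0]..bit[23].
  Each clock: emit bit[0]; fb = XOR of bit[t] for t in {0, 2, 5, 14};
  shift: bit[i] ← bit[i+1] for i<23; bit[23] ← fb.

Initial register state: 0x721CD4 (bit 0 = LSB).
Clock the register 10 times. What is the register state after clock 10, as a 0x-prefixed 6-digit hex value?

0xB3DC87

reg_0 = 0x721CD4
clock 1: out=0, reg = 0xB90E6A
clock 2: out=0, reg = 0xDC8735
clock 3: out=1, reg = 0xEE439A
clock 4: out=0, reg = 0xF721CD
clock 5: out=1, reg = 0x7B90E6
clock 6: out=0, reg = 0x3DC873
clock 7: out=1, reg = 0x9EE439
clock 8: out=1, reg = 0xCF721C
clock 9: out=0, reg = 0x67B90E
clock 10: out=0, reg = 0xB3DC87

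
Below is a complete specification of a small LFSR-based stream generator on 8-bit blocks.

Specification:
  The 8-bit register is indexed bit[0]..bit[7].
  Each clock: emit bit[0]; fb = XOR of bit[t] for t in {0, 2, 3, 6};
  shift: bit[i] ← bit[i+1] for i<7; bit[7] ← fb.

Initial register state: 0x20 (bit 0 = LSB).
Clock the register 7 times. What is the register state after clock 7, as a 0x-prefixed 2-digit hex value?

reg_0 = 0x20
clock 1: out=0, reg = 0x10
clock 2: out=0, reg = 0x08
clock 3: out=0, reg = 0x84
clock 4: out=0, reg = 0xC2
clock 5: out=0, reg = 0xE1
clock 6: out=1, reg = 0x70
clock 7: out=0, reg = 0xB8

0xB8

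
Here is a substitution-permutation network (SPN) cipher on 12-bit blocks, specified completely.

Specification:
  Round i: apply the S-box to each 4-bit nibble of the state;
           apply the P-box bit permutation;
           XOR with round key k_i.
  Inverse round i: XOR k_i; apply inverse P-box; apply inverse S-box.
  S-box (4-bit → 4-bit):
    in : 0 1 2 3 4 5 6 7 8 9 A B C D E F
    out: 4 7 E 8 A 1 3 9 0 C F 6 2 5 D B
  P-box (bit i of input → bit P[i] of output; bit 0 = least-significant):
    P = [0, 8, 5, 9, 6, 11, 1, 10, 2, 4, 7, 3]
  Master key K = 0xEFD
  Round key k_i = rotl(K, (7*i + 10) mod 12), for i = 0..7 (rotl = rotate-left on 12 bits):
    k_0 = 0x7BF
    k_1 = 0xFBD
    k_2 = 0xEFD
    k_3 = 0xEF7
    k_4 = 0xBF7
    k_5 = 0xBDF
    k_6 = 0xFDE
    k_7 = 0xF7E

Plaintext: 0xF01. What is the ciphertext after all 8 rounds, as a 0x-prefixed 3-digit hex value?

s_0 = plaintext = 0xF01
s_1 = Round(s_0, k_0) = 0x680
s_2 = Round(s_1, k_1) = 0xF89
s_3 = Round(s_2, k_2) = 0xCC1
s_4 = Round(s_3, k_3) = 0x7C6
s_5 = Round(s_4, k_4) = 0x2FA
s_6 = Round(s_5, k_5) = 0x426
s_7 = Round(s_6, k_6) = 0x2C5
s_8 = Round(s_7, k_7) = 0x7E7

0x7E7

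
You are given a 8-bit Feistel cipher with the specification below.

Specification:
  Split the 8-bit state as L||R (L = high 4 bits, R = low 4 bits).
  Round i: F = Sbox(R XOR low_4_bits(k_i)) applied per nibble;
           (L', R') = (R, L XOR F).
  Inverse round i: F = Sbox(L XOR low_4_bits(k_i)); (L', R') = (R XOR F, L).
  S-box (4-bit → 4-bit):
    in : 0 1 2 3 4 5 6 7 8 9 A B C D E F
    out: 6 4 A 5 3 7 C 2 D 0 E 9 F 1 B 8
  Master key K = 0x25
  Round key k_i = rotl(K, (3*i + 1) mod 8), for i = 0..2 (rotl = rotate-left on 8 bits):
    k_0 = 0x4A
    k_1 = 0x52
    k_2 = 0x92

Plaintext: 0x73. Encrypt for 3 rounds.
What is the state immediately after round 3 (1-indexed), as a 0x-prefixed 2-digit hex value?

0x4B

s_0 = plaintext = 0x73
s_1 = Round(s_0, k_0) = 0x37
s_2 = Round(s_1, k_1) = 0x74
s_3 = Round(s_2, k_2) = 0x4B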